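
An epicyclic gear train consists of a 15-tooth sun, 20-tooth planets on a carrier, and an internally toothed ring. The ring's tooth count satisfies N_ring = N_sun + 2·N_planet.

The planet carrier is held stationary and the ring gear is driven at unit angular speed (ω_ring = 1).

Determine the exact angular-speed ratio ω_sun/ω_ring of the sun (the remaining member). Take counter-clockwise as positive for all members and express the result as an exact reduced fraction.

-11/3

N_ring = 15 + 2·20 = 55
15(ω_s−ω_c) = −55(ω_r−ω_c),  ω_c=0, ω_r=1
ω_s = 0 − (55/15)(1−0) = -11/3
ω_s/ω_r = -11/3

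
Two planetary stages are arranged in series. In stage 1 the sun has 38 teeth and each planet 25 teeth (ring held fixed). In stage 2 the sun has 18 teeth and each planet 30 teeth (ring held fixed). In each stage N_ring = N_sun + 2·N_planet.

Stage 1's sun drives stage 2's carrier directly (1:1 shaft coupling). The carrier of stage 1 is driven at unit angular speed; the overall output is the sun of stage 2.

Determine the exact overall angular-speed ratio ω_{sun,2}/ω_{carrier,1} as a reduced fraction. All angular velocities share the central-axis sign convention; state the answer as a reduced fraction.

Stage 1: N_ring = 38 + 2·25 = 88
Stage 1: 38(ω_s−ω_c) = −88(ω_r−ω_c),  ω_r=0, ω_c=1
Stage 1: ω_s = 1 − (88/38)(0−1) = 63/19
  ⇒ ω_s¹/ω_c¹ = 63/19
Stage 2: N_ring = 18 + 2·30 = 78
Stage 2: 18(ω_s−ω_c) = −78(ω_r−ω_c),  ω_r=0, ω_c=1
Stage 2: ω_s = 1 − (78/18)(0−1) = 16/3
  ⇒ ω_s²/ω_c² = 16/3
Coupling ω_c² = ω_s¹ ⇒ overall = 63/19 × 16/3 = 336/19

336/19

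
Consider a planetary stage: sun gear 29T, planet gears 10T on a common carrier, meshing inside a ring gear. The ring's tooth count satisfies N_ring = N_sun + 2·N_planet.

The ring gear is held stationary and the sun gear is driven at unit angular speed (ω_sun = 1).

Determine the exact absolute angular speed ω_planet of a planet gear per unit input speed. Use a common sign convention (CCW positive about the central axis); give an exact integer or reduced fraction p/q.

N_ring = 29 + 2·10 = 49
29(ω_s−ω_c) = −49(ω_r−ω_c),  ω_r=0, ω_s=1
29(1−ω_c) = −49(0−ω_c)  ⇒  78ω_c = 29  ⇒  ω_c = 29/78
sun–planet: 29·(1−29/78) = −10·(ω_p−ω_c)  ⇒  ω_p−ω_c = −(29/10)·(49/78) = -1421/780
ω_p = 29/78 − 1421/780 = -29/20

-29/20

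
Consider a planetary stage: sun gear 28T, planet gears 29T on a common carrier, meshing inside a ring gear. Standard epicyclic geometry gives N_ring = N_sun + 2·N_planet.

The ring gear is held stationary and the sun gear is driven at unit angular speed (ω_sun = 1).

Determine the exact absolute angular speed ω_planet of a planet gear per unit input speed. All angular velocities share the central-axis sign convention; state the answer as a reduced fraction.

-14/29

N_ring = 28 + 2·29 = 86
28(ω_s−ω_c) = −86(ω_r−ω_c),  ω_r=0, ω_s=1
28(1−ω_c) = −86(0−ω_c)  ⇒  114ω_c = 28  ⇒  ω_c = 14/57
sun–planet: 28·(1−14/57) = −29·(ω_p−ω_c)  ⇒  ω_p−ω_c = −(28/29)·(43/57) = -1204/1653
ω_p = 14/57 − 1204/1653 = -14/29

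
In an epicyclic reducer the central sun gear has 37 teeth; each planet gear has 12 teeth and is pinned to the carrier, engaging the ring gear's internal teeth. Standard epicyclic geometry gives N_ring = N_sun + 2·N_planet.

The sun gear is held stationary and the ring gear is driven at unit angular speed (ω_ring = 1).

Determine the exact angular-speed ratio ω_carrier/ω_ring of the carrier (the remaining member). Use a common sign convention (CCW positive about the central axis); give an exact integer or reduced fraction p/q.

N_ring = 37 + 2·12 = 61
37(ω_s−ω_c) = −61(ω_r−ω_c),  ω_s=0, ω_r=1
37(0−ω_c) = −61(1−ω_c)  ⇒  98ω_c = 61  ⇒  ω_c = 61/98
ω_c/ω_r = 61/98

61/98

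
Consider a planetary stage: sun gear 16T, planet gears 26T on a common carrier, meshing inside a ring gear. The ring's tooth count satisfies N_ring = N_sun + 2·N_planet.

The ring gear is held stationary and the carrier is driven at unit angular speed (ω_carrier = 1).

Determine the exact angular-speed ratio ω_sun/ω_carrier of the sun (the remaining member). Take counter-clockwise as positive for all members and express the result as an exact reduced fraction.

21/4

N_ring = 16 + 2·26 = 68
16(ω_s−ω_c) = −68(ω_r−ω_c),  ω_r=0, ω_c=1
ω_s = 1 − (68/16)(0−1) = 21/4
ω_s/ω_c = 21/4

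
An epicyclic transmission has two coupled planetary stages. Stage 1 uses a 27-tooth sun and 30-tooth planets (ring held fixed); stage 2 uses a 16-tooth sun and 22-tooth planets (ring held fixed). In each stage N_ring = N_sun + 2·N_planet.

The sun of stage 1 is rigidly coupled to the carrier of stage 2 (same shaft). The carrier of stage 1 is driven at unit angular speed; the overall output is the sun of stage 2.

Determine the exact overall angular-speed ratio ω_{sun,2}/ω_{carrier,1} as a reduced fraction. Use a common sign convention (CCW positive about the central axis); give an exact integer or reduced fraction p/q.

Stage 1: N_ring = 27 + 2·30 = 87
Stage 1: 27(ω_s−ω_c) = −87(ω_r−ω_c),  ω_r=0, ω_c=1
Stage 1: ω_s = 1 − (87/27)(0−1) = 38/9
  ⇒ ω_s¹/ω_c¹ = 38/9
Stage 2: N_ring = 16 + 2·22 = 60
Stage 2: 16(ω_s−ω_c) = −60(ω_r−ω_c),  ω_r=0, ω_c=1
Stage 2: ω_s = 1 − (60/16)(0−1) = 19/4
  ⇒ ω_s²/ω_c² = 19/4
Coupling ω_c² = ω_s¹ ⇒ overall = 38/9 × 19/4 = 361/18

361/18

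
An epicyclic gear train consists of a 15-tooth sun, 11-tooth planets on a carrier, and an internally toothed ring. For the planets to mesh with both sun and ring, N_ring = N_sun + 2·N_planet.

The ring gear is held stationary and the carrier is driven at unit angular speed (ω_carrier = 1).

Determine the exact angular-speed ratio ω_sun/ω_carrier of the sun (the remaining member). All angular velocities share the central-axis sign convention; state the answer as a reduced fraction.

52/15

N_ring = 15 + 2·11 = 37
15(ω_s−ω_c) = −37(ω_r−ω_c),  ω_r=0, ω_c=1
ω_s = 1 − (37/15)(0−1) = 52/15
ω_s/ω_c = 52/15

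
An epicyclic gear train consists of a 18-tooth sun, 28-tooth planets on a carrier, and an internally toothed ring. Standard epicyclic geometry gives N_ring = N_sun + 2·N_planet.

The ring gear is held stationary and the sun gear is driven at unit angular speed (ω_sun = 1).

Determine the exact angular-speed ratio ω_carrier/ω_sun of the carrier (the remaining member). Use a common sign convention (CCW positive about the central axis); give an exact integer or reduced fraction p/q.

N_ring = 18 + 2·28 = 74
18(ω_s−ω_c) = −74(ω_r−ω_c),  ω_r=0, ω_s=1
18(1−ω_c) = −74(0−ω_c)  ⇒  92ω_c = 18  ⇒  ω_c = 9/46
ω_c/ω_s = 9/46

9/46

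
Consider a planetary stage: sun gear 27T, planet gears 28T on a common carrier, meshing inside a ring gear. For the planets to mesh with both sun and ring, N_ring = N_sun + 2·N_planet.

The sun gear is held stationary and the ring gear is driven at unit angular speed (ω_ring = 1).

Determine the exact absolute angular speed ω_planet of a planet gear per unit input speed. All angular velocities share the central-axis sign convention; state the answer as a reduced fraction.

N_ring = 27 + 2·28 = 83
27(ω_s−ω_c) = −83(ω_r−ω_c),  ω_s=0, ω_r=1
27(0−ω_c) = −83(1−ω_c)  ⇒  110ω_c = 83  ⇒  ω_c = 83/110
sun–planet: 27·(0−83/110) = −28·(ω_p−ω_c)  ⇒  ω_p−ω_c = −(27/28)·(-83/110) = 2241/3080
ω_p = 83/110 + 2241/3080 = 83/56

83/56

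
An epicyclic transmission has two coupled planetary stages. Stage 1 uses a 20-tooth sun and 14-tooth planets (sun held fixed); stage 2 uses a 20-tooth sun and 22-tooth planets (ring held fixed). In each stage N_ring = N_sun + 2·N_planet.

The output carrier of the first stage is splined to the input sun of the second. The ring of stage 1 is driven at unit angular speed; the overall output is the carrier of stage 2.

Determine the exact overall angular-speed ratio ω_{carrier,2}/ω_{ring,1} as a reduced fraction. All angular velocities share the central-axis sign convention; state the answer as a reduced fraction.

20/119

Stage 1: N_ring = 20 + 2·14 = 48
Stage 1: 20(ω_s−ω_c) = −48(ω_r−ω_c),  ω_s=0, ω_r=1
Stage 1: 20(0−ω_c) = −48(1−ω_c)  ⇒  68ω_c = 48  ⇒  ω_c = 12/17
  ⇒ ω_c¹/ω_r¹ = 12/17
Stage 2: N_ring = 20 + 2·22 = 64
Stage 2: 20(ω_s−ω_c) = −64(ω_r−ω_c),  ω_r=0, ω_s=1
Stage 2: 20(1−ω_c) = −64(0−ω_c)  ⇒  84ω_c = 20  ⇒  ω_c = 5/21
  ⇒ ω_c²/ω_s² = 5/21
Coupling ω_s² = ω_c¹ ⇒ overall = 12/17 × 5/21 = 20/119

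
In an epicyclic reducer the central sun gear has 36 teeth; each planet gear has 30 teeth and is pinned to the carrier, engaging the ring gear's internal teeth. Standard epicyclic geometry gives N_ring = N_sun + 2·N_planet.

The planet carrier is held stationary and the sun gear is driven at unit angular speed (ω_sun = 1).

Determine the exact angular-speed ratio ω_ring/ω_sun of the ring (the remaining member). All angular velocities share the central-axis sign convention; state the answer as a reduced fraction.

-3/8

N_ring = 36 + 2·30 = 96
36(ω_s−ω_c) = −96(ω_r−ω_c),  ω_c=0, ω_s=1
ω_r = 0 − (36/96)(1−0) = -3/8
ω_r/ω_s = -3/8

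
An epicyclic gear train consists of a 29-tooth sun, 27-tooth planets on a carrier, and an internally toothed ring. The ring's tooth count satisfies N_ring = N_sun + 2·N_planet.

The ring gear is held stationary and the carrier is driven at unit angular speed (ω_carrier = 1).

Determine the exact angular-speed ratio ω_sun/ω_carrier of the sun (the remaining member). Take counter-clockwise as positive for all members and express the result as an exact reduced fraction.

N_ring = 29 + 2·27 = 83
29(ω_s−ω_c) = −83(ω_r−ω_c),  ω_r=0, ω_c=1
ω_s = 1 − (83/29)(0−1) = 112/29
ω_s/ω_c = 112/29

112/29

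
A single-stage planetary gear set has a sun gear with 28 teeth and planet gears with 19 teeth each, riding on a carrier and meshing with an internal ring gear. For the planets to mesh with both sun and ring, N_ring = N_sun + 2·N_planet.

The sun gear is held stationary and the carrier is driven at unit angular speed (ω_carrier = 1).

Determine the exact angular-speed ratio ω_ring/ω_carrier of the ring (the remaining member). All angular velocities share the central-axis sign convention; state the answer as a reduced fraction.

47/33

N_ring = 28 + 2·19 = 66
28(ω_s−ω_c) = −66(ω_r−ω_c),  ω_s=0, ω_c=1
ω_r = 1 − (28/66)(0−1) = 47/33
ω_r/ω_c = 47/33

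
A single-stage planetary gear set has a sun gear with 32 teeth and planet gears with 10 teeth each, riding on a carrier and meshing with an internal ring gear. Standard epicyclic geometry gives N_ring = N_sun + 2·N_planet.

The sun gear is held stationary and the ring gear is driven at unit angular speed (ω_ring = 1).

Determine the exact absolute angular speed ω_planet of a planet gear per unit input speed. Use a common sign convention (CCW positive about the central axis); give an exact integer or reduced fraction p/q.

13/5

N_ring = 32 + 2·10 = 52
32(ω_s−ω_c) = −52(ω_r−ω_c),  ω_s=0, ω_r=1
32(0−ω_c) = −52(1−ω_c)  ⇒  84ω_c = 52  ⇒  ω_c = 13/21
sun–planet: 32·(0−13/21) = −10·(ω_p−ω_c)  ⇒  ω_p−ω_c = −(32/10)·(-13/21) = 208/105
ω_p = 13/21 + 208/105 = 13/5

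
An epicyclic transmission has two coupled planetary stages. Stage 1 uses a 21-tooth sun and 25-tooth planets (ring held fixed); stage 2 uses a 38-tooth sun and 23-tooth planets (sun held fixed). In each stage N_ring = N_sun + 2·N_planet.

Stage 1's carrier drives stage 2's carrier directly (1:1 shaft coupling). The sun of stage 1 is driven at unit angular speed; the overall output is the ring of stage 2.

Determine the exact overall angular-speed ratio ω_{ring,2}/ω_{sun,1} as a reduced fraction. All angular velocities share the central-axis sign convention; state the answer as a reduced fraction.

Stage 1: N_ring = 21 + 2·25 = 71
Stage 1: 21(ω_s−ω_c) = −71(ω_r−ω_c),  ω_r=0, ω_s=1
Stage 1: 21(1−ω_c) = −71(0−ω_c)  ⇒  92ω_c = 21  ⇒  ω_c = 21/92
  ⇒ ω_c¹/ω_s¹ = 21/92
Stage 2: N_ring = 38 + 2·23 = 84
Stage 2: 38(ω_s−ω_c) = −84(ω_r−ω_c),  ω_s=0, ω_c=1
Stage 2: ω_r = 1 − (38/84)(0−1) = 61/42
  ⇒ ω_r²/ω_c² = 61/42
Coupling ω_c² = ω_c¹ ⇒ overall = 21/92 × 61/42 = 61/184

61/184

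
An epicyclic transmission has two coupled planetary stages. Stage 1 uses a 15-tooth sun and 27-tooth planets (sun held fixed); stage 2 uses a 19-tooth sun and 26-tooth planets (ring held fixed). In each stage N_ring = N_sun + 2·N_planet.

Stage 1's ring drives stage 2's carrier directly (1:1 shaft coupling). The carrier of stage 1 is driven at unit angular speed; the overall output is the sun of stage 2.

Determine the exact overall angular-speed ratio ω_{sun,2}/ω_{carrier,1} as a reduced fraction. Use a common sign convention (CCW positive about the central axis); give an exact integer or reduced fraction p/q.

2520/437

Stage 1: N_ring = 15 + 2·27 = 69
Stage 1: 15(ω_s−ω_c) = −69(ω_r−ω_c),  ω_s=0, ω_c=1
Stage 1: ω_r = 1 − (15/69)(0−1) = 28/23
  ⇒ ω_r¹/ω_c¹ = 28/23
Stage 2: N_ring = 19 + 2·26 = 71
Stage 2: 19(ω_s−ω_c) = −71(ω_r−ω_c),  ω_r=0, ω_c=1
Stage 2: ω_s = 1 − (71/19)(0−1) = 90/19
  ⇒ ω_s²/ω_c² = 90/19
Coupling ω_c² = ω_r¹ ⇒ overall = 28/23 × 90/19 = 2520/437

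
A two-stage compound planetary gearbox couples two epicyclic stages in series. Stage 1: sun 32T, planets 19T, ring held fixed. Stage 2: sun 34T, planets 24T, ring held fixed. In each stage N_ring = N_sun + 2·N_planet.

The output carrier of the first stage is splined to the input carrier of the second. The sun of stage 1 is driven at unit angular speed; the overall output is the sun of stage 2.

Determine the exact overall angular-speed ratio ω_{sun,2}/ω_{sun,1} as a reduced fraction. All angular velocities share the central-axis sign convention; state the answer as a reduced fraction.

Stage 1: N_ring = 32 + 2·19 = 70
Stage 1: 32(ω_s−ω_c) = −70(ω_r−ω_c),  ω_r=0, ω_s=1
Stage 1: 32(1−ω_c) = −70(0−ω_c)  ⇒  102ω_c = 32  ⇒  ω_c = 16/51
  ⇒ ω_c¹/ω_s¹ = 16/51
Stage 2: N_ring = 34 + 2·24 = 82
Stage 2: 34(ω_s−ω_c) = −82(ω_r−ω_c),  ω_r=0, ω_c=1
Stage 2: ω_s = 1 − (82/34)(0−1) = 58/17
  ⇒ ω_s²/ω_c² = 58/17
Coupling ω_c² = ω_c¹ ⇒ overall = 16/51 × 58/17 = 928/867

928/867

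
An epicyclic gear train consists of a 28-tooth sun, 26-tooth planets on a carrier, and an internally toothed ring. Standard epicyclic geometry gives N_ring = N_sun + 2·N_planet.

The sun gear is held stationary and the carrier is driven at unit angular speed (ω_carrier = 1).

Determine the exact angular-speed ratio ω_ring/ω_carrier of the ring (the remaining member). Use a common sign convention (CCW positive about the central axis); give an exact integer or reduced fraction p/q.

N_ring = 28 + 2·26 = 80
28(ω_s−ω_c) = −80(ω_r−ω_c),  ω_s=0, ω_c=1
ω_r = 1 − (28/80)(0−1) = 27/20
ω_r/ω_c = 27/20

27/20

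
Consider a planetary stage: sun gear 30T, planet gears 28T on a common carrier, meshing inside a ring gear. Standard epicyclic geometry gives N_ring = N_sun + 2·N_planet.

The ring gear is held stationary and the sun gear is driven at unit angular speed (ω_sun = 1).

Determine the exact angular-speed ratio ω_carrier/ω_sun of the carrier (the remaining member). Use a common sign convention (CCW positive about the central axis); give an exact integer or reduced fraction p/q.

N_ring = 30 + 2·28 = 86
30(ω_s−ω_c) = −86(ω_r−ω_c),  ω_r=0, ω_s=1
30(1−ω_c) = −86(0−ω_c)  ⇒  116ω_c = 30  ⇒  ω_c = 15/58
ω_c/ω_s = 15/58

15/58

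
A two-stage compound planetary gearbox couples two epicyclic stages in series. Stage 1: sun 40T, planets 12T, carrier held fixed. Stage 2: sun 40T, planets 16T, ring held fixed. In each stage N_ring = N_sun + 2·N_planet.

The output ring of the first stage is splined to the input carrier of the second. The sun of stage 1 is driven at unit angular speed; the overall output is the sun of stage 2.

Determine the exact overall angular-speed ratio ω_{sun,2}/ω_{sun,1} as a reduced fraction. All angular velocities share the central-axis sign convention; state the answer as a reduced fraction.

-7/4

Stage 1: N_ring = 40 + 2·12 = 64
Stage 1: 40(ω_s−ω_c) = −64(ω_r−ω_c),  ω_c=0, ω_s=1
Stage 1: ω_r = 0 − (40/64)(1−0) = -5/8
  ⇒ ω_r¹/ω_s¹ = -5/8
Stage 2: N_ring = 40 + 2·16 = 72
Stage 2: 40(ω_s−ω_c) = −72(ω_r−ω_c),  ω_r=0, ω_c=1
Stage 2: ω_s = 1 − (72/40)(0−1) = 14/5
  ⇒ ω_s²/ω_c² = 14/5
Coupling ω_c² = ω_r¹ ⇒ overall = -5/8 × 14/5 = -7/4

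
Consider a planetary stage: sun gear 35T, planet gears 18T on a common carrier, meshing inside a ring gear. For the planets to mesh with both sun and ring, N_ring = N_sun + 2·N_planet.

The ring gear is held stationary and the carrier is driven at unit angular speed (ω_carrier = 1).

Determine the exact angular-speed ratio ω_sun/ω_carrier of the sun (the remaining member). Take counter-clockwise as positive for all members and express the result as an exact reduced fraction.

106/35

N_ring = 35 + 2·18 = 71
35(ω_s−ω_c) = −71(ω_r−ω_c),  ω_r=0, ω_c=1
ω_s = 1 − (71/35)(0−1) = 106/35
ω_s/ω_c = 106/35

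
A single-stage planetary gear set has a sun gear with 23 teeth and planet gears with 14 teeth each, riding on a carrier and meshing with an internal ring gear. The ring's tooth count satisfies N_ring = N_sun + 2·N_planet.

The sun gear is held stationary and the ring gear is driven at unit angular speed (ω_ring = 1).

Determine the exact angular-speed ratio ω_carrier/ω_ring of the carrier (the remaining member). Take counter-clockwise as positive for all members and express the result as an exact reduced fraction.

N_ring = 23 + 2·14 = 51
23(ω_s−ω_c) = −51(ω_r−ω_c),  ω_s=0, ω_r=1
23(0−ω_c) = −51(1−ω_c)  ⇒  74ω_c = 51  ⇒  ω_c = 51/74
ω_c/ω_r = 51/74

51/74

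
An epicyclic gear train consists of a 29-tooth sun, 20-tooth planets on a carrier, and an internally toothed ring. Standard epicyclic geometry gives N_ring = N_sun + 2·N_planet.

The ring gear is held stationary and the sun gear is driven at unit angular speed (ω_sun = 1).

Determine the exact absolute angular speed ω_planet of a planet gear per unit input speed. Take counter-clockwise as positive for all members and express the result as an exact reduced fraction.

-29/40

N_ring = 29 + 2·20 = 69
29(ω_s−ω_c) = −69(ω_r−ω_c),  ω_r=0, ω_s=1
29(1−ω_c) = −69(0−ω_c)  ⇒  98ω_c = 29  ⇒  ω_c = 29/98
sun–planet: 29·(1−29/98) = −20·(ω_p−ω_c)  ⇒  ω_p−ω_c = −(29/20)·(69/98) = -2001/1960
ω_p = 29/98 − 2001/1960 = -29/40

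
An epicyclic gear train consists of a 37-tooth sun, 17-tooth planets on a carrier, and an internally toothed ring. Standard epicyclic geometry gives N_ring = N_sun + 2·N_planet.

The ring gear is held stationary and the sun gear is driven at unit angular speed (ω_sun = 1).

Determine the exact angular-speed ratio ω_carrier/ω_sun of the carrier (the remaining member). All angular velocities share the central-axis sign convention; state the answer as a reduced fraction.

N_ring = 37 + 2·17 = 71
37(ω_s−ω_c) = −71(ω_r−ω_c),  ω_r=0, ω_s=1
37(1−ω_c) = −71(0−ω_c)  ⇒  108ω_c = 37  ⇒  ω_c = 37/108
ω_c/ω_s = 37/108

37/108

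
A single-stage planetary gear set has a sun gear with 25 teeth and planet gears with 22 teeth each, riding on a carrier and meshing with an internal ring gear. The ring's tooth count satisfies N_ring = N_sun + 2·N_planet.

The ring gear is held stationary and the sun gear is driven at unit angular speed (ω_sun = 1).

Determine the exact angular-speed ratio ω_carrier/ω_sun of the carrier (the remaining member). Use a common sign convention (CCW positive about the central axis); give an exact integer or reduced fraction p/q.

N_ring = 25 + 2·22 = 69
25(ω_s−ω_c) = −69(ω_r−ω_c),  ω_r=0, ω_s=1
25(1−ω_c) = −69(0−ω_c)  ⇒  94ω_c = 25  ⇒  ω_c = 25/94
ω_c/ω_s = 25/94

25/94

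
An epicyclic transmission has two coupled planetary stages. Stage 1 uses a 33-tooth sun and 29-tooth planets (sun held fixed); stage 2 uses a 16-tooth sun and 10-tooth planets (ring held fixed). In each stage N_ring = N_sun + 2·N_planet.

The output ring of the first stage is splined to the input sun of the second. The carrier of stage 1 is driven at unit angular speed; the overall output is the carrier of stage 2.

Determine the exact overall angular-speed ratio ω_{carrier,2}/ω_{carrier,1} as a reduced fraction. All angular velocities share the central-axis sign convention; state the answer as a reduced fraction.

496/1183

Stage 1: N_ring = 33 + 2·29 = 91
Stage 1: 33(ω_s−ω_c) = −91(ω_r−ω_c),  ω_s=0, ω_c=1
Stage 1: ω_r = 1 − (33/91)(0−1) = 124/91
  ⇒ ω_r¹/ω_c¹ = 124/91
Stage 2: N_ring = 16 + 2·10 = 36
Stage 2: 16(ω_s−ω_c) = −36(ω_r−ω_c),  ω_r=0, ω_s=1
Stage 2: 16(1−ω_c) = −36(0−ω_c)  ⇒  52ω_c = 16  ⇒  ω_c = 4/13
  ⇒ ω_c²/ω_s² = 4/13
Coupling ω_s² = ω_r¹ ⇒ overall = 124/91 × 4/13 = 496/1183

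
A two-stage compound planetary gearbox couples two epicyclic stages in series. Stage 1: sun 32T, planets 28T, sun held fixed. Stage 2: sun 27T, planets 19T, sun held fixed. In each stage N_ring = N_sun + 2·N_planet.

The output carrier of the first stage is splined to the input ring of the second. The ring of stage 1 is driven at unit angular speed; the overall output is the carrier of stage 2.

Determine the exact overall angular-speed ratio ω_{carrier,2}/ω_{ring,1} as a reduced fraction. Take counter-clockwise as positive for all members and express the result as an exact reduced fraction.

Stage 1: N_ring = 32 + 2·28 = 88
Stage 1: 32(ω_s−ω_c) = −88(ω_r−ω_c),  ω_s=0, ω_r=1
Stage 1: 32(0−ω_c) = −88(1−ω_c)  ⇒  120ω_c = 88  ⇒  ω_c = 11/15
  ⇒ ω_c¹/ω_r¹ = 11/15
Stage 2: N_ring = 27 + 2·19 = 65
Stage 2: 27(ω_s−ω_c) = −65(ω_r−ω_c),  ω_s=0, ω_r=1
Stage 2: 27(0−ω_c) = −65(1−ω_c)  ⇒  92ω_c = 65  ⇒  ω_c = 65/92
  ⇒ ω_c²/ω_r² = 65/92
Coupling ω_r² = ω_c¹ ⇒ overall = 11/15 × 65/92 = 143/276

143/276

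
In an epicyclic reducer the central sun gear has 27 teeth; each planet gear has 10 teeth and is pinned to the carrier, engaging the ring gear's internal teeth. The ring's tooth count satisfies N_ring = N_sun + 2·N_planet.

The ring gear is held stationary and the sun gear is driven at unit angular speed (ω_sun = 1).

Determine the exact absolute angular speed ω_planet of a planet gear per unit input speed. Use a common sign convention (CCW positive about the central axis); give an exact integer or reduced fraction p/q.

N_ring = 27 + 2·10 = 47
27(ω_s−ω_c) = −47(ω_r−ω_c),  ω_r=0, ω_s=1
27(1−ω_c) = −47(0−ω_c)  ⇒  74ω_c = 27  ⇒  ω_c = 27/74
sun–planet: 27·(1−27/74) = −10·(ω_p−ω_c)  ⇒  ω_p−ω_c = −(27/10)·(47/74) = -1269/740
ω_p = 27/74 − 1269/740 = -27/20

-27/20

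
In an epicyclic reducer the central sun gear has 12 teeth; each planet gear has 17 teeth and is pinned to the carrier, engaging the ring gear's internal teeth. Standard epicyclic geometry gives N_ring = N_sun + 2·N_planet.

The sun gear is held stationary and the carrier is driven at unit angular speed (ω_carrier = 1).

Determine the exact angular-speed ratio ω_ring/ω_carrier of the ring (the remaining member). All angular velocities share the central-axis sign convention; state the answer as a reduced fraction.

29/23

N_ring = 12 + 2·17 = 46
12(ω_s−ω_c) = −46(ω_r−ω_c),  ω_s=0, ω_c=1
ω_r = 1 − (12/46)(0−1) = 29/23
ω_r/ω_c = 29/23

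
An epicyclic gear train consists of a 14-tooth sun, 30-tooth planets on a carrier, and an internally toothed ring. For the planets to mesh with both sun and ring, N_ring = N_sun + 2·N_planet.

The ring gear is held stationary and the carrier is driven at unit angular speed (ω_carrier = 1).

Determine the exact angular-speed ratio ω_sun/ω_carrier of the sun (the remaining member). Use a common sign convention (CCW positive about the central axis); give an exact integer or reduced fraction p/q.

44/7

N_ring = 14 + 2·30 = 74
14(ω_s−ω_c) = −74(ω_r−ω_c),  ω_r=0, ω_c=1
ω_s = 1 − (74/14)(0−1) = 44/7
ω_s/ω_c = 44/7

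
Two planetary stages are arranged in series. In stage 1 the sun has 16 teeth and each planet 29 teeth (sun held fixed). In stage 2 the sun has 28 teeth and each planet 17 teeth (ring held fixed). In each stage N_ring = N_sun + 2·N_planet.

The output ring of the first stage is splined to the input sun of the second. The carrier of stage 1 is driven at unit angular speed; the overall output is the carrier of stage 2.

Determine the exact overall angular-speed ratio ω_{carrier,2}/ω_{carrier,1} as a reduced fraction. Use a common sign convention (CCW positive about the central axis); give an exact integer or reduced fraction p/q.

Stage 1: N_ring = 16 + 2·29 = 74
Stage 1: 16(ω_s−ω_c) = −74(ω_r−ω_c),  ω_s=0, ω_c=1
Stage 1: ω_r = 1 − (16/74)(0−1) = 45/37
  ⇒ ω_r¹/ω_c¹ = 45/37
Stage 2: N_ring = 28 + 2·17 = 62
Stage 2: 28(ω_s−ω_c) = −62(ω_r−ω_c),  ω_r=0, ω_s=1
Stage 2: 28(1−ω_c) = −62(0−ω_c)  ⇒  90ω_c = 28  ⇒  ω_c = 14/45
  ⇒ ω_c²/ω_s² = 14/45
Coupling ω_s² = ω_r¹ ⇒ overall = 45/37 × 14/45 = 14/37

14/37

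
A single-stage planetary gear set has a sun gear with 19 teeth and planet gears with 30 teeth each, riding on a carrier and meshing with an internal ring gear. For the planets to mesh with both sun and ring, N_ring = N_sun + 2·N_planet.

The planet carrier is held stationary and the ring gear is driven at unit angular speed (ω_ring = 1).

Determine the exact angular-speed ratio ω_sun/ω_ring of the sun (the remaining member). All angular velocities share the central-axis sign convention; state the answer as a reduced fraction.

N_ring = 19 + 2·30 = 79
19(ω_s−ω_c) = −79(ω_r−ω_c),  ω_c=0, ω_r=1
ω_s = 0 − (79/19)(1−0) = -79/19
ω_s/ω_r = -79/19

-79/19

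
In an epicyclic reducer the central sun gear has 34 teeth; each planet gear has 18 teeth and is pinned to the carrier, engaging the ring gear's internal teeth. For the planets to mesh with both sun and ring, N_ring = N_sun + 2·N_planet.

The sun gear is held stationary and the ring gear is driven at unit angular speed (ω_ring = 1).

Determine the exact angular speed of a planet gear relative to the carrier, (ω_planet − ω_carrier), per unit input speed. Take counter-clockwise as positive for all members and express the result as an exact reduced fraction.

595/468

N_ring = 34 + 2·18 = 70
34(ω_s−ω_c) = −70(ω_r−ω_c),  ω_s=0, ω_r=1
34(0−ω_c) = −70(1−ω_c)  ⇒  104ω_c = 70  ⇒  ω_c = 35/52
sun–planet: 34·(0−35/52) = −18·(ω_p−ω_c)  ⇒  ω_p−ω_c = −(34/18)·(-35/52) = 595/468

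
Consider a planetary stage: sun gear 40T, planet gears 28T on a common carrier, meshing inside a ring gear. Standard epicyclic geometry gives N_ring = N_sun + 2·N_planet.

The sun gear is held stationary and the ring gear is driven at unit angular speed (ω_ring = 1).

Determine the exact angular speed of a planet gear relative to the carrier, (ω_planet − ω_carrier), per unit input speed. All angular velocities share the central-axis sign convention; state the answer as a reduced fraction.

120/119

N_ring = 40 + 2·28 = 96
40(ω_s−ω_c) = −96(ω_r−ω_c),  ω_s=0, ω_r=1
40(0−ω_c) = −96(1−ω_c)  ⇒  136ω_c = 96  ⇒  ω_c = 12/17
sun–planet: 40·(0−12/17) = −28·(ω_p−ω_c)  ⇒  ω_p−ω_c = −(40/28)·(-12/17) = 120/119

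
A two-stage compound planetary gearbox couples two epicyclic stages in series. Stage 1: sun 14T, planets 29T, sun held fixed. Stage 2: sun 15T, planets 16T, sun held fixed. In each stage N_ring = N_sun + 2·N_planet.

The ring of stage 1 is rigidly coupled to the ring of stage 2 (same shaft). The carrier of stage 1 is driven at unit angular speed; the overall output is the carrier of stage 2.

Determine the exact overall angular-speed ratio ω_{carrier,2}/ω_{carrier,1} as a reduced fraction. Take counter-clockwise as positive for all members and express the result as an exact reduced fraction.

Stage 1: N_ring = 14 + 2·29 = 72
Stage 1: 14(ω_s−ω_c) = −72(ω_r−ω_c),  ω_s=0, ω_c=1
Stage 1: ω_r = 1 − (14/72)(0−1) = 43/36
  ⇒ ω_r¹/ω_c¹ = 43/36
Stage 2: N_ring = 15 + 2·16 = 47
Stage 2: 15(ω_s−ω_c) = −47(ω_r−ω_c),  ω_s=0, ω_r=1
Stage 2: 15(0−ω_c) = −47(1−ω_c)  ⇒  62ω_c = 47  ⇒  ω_c = 47/62
  ⇒ ω_c²/ω_r² = 47/62
Coupling ω_r² = ω_r¹ ⇒ overall = 43/36 × 47/62 = 2021/2232

2021/2232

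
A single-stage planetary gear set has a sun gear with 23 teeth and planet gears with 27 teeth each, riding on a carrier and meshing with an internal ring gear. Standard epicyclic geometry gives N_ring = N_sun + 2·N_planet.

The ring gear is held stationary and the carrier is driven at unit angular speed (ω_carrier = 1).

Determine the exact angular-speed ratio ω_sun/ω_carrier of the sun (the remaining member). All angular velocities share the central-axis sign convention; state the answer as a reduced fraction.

N_ring = 23 + 2·27 = 77
23(ω_s−ω_c) = −77(ω_r−ω_c),  ω_r=0, ω_c=1
ω_s = 1 − (77/23)(0−1) = 100/23
ω_s/ω_c = 100/23

100/23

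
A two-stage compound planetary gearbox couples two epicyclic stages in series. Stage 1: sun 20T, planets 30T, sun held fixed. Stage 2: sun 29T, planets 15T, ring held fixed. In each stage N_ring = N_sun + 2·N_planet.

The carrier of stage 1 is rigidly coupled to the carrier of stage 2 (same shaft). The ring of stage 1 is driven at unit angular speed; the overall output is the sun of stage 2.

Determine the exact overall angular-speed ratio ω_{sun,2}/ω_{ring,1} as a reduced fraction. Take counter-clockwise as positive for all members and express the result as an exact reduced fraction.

Stage 1: N_ring = 20 + 2·30 = 80
Stage 1: 20(ω_s−ω_c) = −80(ω_r−ω_c),  ω_s=0, ω_r=1
Stage 1: 20(0−ω_c) = −80(1−ω_c)  ⇒  100ω_c = 80  ⇒  ω_c = 4/5
  ⇒ ω_c¹/ω_r¹ = 4/5
Stage 2: N_ring = 29 + 2·15 = 59
Stage 2: 29(ω_s−ω_c) = −59(ω_r−ω_c),  ω_r=0, ω_c=1
Stage 2: ω_s = 1 − (59/29)(0−1) = 88/29
  ⇒ ω_s²/ω_c² = 88/29
Coupling ω_c² = ω_c¹ ⇒ overall = 4/5 × 88/29 = 352/145

352/145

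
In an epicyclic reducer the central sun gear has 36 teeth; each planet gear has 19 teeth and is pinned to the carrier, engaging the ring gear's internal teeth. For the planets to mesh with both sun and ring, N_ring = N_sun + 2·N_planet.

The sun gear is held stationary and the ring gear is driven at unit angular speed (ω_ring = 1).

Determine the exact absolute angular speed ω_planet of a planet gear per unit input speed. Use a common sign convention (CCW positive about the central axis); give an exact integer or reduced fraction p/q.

37/19

N_ring = 36 + 2·19 = 74
36(ω_s−ω_c) = −74(ω_r−ω_c),  ω_s=0, ω_r=1
36(0−ω_c) = −74(1−ω_c)  ⇒  110ω_c = 74  ⇒  ω_c = 37/55
sun–planet: 36·(0−37/55) = −19·(ω_p−ω_c)  ⇒  ω_p−ω_c = −(36/19)·(-37/55) = 1332/1045
ω_p = 37/55 + 1332/1045 = 37/19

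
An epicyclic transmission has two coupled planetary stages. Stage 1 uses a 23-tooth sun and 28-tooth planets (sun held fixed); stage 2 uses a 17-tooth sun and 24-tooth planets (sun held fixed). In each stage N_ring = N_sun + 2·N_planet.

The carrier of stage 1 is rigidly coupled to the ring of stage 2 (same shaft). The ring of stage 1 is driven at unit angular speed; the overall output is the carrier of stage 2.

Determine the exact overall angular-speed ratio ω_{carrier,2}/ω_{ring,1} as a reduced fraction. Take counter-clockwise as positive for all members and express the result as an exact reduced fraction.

Stage 1: N_ring = 23 + 2·28 = 79
Stage 1: 23(ω_s−ω_c) = −79(ω_r−ω_c),  ω_s=0, ω_r=1
Stage 1: 23(0−ω_c) = −79(1−ω_c)  ⇒  102ω_c = 79  ⇒  ω_c = 79/102
  ⇒ ω_c¹/ω_r¹ = 79/102
Stage 2: N_ring = 17 + 2·24 = 65
Stage 2: 17(ω_s−ω_c) = −65(ω_r−ω_c),  ω_s=0, ω_r=1
Stage 2: 17(0−ω_c) = −65(1−ω_c)  ⇒  82ω_c = 65  ⇒  ω_c = 65/82
  ⇒ ω_c²/ω_r² = 65/82
Coupling ω_r² = ω_c¹ ⇒ overall = 79/102 × 65/82 = 5135/8364

5135/8364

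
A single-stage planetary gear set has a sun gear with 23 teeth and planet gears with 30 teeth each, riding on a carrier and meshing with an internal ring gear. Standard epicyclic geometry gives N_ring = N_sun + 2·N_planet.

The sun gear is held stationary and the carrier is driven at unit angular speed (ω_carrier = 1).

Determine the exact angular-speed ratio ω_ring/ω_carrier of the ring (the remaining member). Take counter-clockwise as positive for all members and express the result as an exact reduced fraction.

106/83

N_ring = 23 + 2·30 = 83
23(ω_s−ω_c) = −83(ω_r−ω_c),  ω_s=0, ω_c=1
ω_r = 1 − (23/83)(0−1) = 106/83
ω_r/ω_c = 106/83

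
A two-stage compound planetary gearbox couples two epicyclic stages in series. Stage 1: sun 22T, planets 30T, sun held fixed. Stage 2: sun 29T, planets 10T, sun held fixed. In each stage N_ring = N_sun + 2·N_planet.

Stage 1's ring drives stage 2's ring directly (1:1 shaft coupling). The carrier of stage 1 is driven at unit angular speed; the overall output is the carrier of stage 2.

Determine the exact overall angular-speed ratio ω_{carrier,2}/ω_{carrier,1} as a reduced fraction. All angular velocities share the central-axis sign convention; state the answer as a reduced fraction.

98/123

Stage 1: N_ring = 22 + 2·30 = 82
Stage 1: 22(ω_s−ω_c) = −82(ω_r−ω_c),  ω_s=0, ω_c=1
Stage 1: ω_r = 1 − (22/82)(0−1) = 52/41
  ⇒ ω_r¹/ω_c¹ = 52/41
Stage 2: N_ring = 29 + 2·10 = 49
Stage 2: 29(ω_s−ω_c) = −49(ω_r−ω_c),  ω_s=0, ω_r=1
Stage 2: 29(0−ω_c) = −49(1−ω_c)  ⇒  78ω_c = 49  ⇒  ω_c = 49/78
  ⇒ ω_c²/ω_r² = 49/78
Coupling ω_r² = ω_r¹ ⇒ overall = 52/41 × 49/78 = 98/123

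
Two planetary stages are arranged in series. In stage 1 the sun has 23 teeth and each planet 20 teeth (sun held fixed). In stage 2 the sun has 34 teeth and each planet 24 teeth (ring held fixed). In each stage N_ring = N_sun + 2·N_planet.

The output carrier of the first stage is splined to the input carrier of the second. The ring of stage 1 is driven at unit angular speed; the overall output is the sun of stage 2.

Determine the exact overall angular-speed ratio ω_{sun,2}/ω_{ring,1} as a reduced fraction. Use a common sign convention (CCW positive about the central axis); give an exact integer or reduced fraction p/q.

Stage 1: N_ring = 23 + 2·20 = 63
Stage 1: 23(ω_s−ω_c) = −63(ω_r−ω_c),  ω_s=0, ω_r=1
Stage 1: 23(0−ω_c) = −63(1−ω_c)  ⇒  86ω_c = 63  ⇒  ω_c = 63/86
  ⇒ ω_c¹/ω_r¹ = 63/86
Stage 2: N_ring = 34 + 2·24 = 82
Stage 2: 34(ω_s−ω_c) = −82(ω_r−ω_c),  ω_r=0, ω_c=1
Stage 2: ω_s = 1 − (82/34)(0−1) = 58/17
  ⇒ ω_s²/ω_c² = 58/17
Coupling ω_c² = ω_c¹ ⇒ overall = 63/86 × 58/17 = 1827/731

1827/731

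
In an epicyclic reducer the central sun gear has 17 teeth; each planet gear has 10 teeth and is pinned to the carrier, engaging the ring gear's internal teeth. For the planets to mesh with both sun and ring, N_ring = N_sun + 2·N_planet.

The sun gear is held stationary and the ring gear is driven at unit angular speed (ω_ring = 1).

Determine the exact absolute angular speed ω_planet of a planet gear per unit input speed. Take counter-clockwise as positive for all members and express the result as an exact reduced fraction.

N_ring = 17 + 2·10 = 37
17(ω_s−ω_c) = −37(ω_r−ω_c),  ω_s=0, ω_r=1
17(0−ω_c) = −37(1−ω_c)  ⇒  54ω_c = 37  ⇒  ω_c = 37/54
sun–planet: 17·(0−37/54) = −10·(ω_p−ω_c)  ⇒  ω_p−ω_c = −(17/10)·(-37/54) = 629/540
ω_p = 37/54 + 629/540 = 37/20

37/20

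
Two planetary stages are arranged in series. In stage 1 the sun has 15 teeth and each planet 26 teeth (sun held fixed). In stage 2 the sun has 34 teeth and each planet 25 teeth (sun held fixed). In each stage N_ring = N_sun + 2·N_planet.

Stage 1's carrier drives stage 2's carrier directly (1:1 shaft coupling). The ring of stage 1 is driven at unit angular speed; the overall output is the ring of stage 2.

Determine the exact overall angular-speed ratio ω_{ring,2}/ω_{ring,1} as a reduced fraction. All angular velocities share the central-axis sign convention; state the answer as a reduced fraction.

Stage 1: N_ring = 15 + 2·26 = 67
Stage 1: 15(ω_s−ω_c) = −67(ω_r−ω_c),  ω_s=0, ω_r=1
Stage 1: 15(0−ω_c) = −67(1−ω_c)  ⇒  82ω_c = 67  ⇒  ω_c = 67/82
  ⇒ ω_c¹/ω_r¹ = 67/82
Stage 2: N_ring = 34 + 2·25 = 84
Stage 2: 34(ω_s−ω_c) = −84(ω_r−ω_c),  ω_s=0, ω_c=1
Stage 2: ω_r = 1 − (34/84)(0−1) = 59/42
  ⇒ ω_r²/ω_c² = 59/42
Coupling ω_c² = ω_c¹ ⇒ overall = 67/82 × 59/42 = 3953/3444

3953/3444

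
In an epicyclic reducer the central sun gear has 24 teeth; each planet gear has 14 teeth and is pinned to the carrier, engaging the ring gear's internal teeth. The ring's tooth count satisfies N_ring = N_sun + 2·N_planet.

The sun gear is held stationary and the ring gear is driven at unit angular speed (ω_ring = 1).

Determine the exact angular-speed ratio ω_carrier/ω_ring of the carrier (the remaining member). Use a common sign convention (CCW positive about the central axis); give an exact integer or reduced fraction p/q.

N_ring = 24 + 2·14 = 52
24(ω_s−ω_c) = −52(ω_r−ω_c),  ω_s=0, ω_r=1
24(0−ω_c) = −52(1−ω_c)  ⇒  76ω_c = 52  ⇒  ω_c = 13/19
ω_c/ω_r = 13/19

13/19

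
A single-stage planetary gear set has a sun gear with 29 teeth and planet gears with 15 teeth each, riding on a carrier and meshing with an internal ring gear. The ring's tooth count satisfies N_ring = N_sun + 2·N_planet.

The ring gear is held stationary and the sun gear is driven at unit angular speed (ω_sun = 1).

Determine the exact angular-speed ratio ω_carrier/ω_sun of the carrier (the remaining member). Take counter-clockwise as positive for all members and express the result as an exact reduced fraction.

29/88

N_ring = 29 + 2·15 = 59
29(ω_s−ω_c) = −59(ω_r−ω_c),  ω_r=0, ω_s=1
29(1−ω_c) = −59(0−ω_c)  ⇒  88ω_c = 29  ⇒  ω_c = 29/88
ω_c/ω_s = 29/88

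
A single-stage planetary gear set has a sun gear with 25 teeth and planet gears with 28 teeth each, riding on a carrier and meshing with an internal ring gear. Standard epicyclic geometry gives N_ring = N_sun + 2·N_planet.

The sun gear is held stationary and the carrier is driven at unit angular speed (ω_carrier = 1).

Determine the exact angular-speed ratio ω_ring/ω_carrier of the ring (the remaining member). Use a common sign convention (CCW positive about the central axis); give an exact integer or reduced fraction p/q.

106/81

N_ring = 25 + 2·28 = 81
25(ω_s−ω_c) = −81(ω_r−ω_c),  ω_s=0, ω_c=1
ω_r = 1 − (25/81)(0−1) = 106/81
ω_r/ω_c = 106/81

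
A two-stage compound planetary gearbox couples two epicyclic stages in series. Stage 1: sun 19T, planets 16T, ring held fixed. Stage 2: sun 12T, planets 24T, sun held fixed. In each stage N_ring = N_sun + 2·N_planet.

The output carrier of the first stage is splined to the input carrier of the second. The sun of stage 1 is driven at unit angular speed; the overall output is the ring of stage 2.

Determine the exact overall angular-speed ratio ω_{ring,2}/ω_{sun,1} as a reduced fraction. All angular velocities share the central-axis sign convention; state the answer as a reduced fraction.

Stage 1: N_ring = 19 + 2·16 = 51
Stage 1: 19(ω_s−ω_c) = −51(ω_r−ω_c),  ω_r=0, ω_s=1
Stage 1: 19(1−ω_c) = −51(0−ω_c)  ⇒  70ω_c = 19  ⇒  ω_c = 19/70
  ⇒ ω_c¹/ω_s¹ = 19/70
Stage 2: N_ring = 12 + 2·24 = 60
Stage 2: 12(ω_s−ω_c) = −60(ω_r−ω_c),  ω_s=0, ω_c=1
Stage 2: ω_r = 1 − (12/60)(0−1) = 6/5
  ⇒ ω_r²/ω_c² = 6/5
Coupling ω_c² = ω_c¹ ⇒ overall = 19/70 × 6/5 = 57/175

57/175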